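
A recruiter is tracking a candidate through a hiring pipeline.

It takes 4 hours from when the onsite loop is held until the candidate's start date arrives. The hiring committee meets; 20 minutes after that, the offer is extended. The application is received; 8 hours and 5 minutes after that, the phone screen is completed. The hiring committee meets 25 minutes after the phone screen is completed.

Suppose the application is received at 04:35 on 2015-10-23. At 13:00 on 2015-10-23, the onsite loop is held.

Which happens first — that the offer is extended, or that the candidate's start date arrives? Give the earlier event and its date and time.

The application is received: 04:35 Oct 23, 2015.
The phone screen is completed: 04:35 Oct 23, 2015 + 8h05m = 12:40 Oct 23, 2015.
The hiring committee meets: 12:40 Oct 23, 2015 + 25m = 13:05 Oct 23, 2015.
The offer is extended: 13:05 Oct 23, 2015 + 20m = 13:25 Oct 23, 2015.
The onsite loop is held: 13:00 Oct 23, 2015.
The candidate's start date arrives: 13:00 Oct 23, 2015 + 4h = 17:00 Oct 23, 2015.
Comparing: the offer is extended at 13:25 Oct 23, 2015 vs the candidate's start date arrives at 17:00 Oct 23, 2015. Earlier: the offer is extended.

The offer is extended — 13:25 on 2015-10-23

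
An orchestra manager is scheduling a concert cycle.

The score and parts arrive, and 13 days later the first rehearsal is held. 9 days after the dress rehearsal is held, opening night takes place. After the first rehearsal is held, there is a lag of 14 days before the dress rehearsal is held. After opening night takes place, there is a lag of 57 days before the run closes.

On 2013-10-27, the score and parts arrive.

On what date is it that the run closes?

The score and parts arrive: Oct 27, 2013.
The first rehearsal is held: Oct 27, 2013 + 13 days = Nov 9, 2013.
The dress rehearsal is held: Nov 9, 2013 + 14 days = Nov 23, 2013.
Opening night takes place: Nov 23, 2013 + 9 days = Dec 2, 2013.
The run closes: Dec 2, 2013 + 57 days = Jan 28, 2014.

2014-01-28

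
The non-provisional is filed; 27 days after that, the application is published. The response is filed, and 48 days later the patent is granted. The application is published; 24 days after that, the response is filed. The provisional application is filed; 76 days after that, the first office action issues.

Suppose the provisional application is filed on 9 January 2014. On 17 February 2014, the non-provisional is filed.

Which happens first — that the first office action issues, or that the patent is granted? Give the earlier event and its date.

The provisional application is filed: Jan 9, 2014.
The first office action issues: Jan 9, 2014 + 76 days = Mar 26, 2014.
The non-provisional is filed: Feb 17, 2014.
The application is published: Feb 17, 2014 + 27 days = Mar 16, 2014.
The response is filed: Mar 16, 2014 + 24 days = Apr 9, 2014.
The patent is granted: Apr 9, 2014 + 48 days = May 27, 2014.
Comparing: the first office action issues on Mar 26, 2014 vs the patent is granted on May 27, 2014. Earlier: the first office action issues.

The first office action issues — 26 March 2014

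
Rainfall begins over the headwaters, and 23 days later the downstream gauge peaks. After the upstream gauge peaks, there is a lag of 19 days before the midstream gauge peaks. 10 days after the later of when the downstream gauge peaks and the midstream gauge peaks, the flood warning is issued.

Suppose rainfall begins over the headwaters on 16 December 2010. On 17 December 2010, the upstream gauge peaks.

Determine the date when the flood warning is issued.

18 January 2011

Rainfall begins over the headwaters: Dec 16, 2010.
The downstream gauge peaks: Dec 16, 2010 + 23 days = Jan 8, 2011.
The upstream gauge peaks: Dec 17, 2010.
The midstream gauge peaks: Dec 17, 2010 + 19 days = Jan 5, 2011.
Both prerequisites met — the downstream gauge peaks (Jan 8, 2011), the midstream gauge peaks (Jan 5, 2011); the later is Jan 8, 2011.
The flood warning is issued: Jan 8, 2011 + 10 days = Jan 18, 2011.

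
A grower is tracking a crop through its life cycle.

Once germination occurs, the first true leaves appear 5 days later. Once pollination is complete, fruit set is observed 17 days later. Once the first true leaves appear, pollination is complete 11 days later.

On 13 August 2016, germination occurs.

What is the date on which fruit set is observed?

Germination occurs: Aug 13, 2016.
The first true leaves appear: Aug 13, 2016 + 5 days = Aug 18, 2016.
Pollination is complete: Aug 18, 2016 + 11 days = Aug 29, 2016.
Fruit set is observed: Aug 29, 2016 + 17 days = Sep 15, 2016.

15 September 2016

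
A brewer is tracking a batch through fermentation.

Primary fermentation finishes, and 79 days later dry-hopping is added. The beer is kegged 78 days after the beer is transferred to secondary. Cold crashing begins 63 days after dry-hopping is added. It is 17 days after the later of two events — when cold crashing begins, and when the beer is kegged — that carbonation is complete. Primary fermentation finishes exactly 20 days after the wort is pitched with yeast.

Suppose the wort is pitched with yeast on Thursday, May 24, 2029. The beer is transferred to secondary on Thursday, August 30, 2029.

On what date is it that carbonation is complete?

Monday, December 3, 2029

The wort is pitched with yeast: May 24, 2029.
Primary fermentation finishes: May 24, 2029 + 20 days = Jun 13, 2029.
Dry-hopping is added: Jun 13, 2029 + 79 days = Aug 31, 2029.
Cold crashing begins: Aug 31, 2029 + 63 days = Nov 2, 2029.
The beer is transferred to secondary: Aug 30, 2029.
The beer is kegged: Aug 30, 2029 + 78 days = Nov 16, 2029.
Both prerequisites met — cold crashing begins (Nov 2, 2029), the beer is kegged (Nov 16, 2029); the later is Nov 16, 2029.
Carbonation is complete: Nov 16, 2029 + 17 days = Dec 3, 2029.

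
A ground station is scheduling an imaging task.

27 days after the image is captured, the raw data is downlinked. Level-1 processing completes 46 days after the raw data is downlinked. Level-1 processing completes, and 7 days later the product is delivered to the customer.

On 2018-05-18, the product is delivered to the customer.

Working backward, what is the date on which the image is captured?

2018-02-27

The product is delivered to the customer: May 18, 2018.
Level-1 processing completes: May 18, 2018 − 7 days = May 11, 2018.
The raw data is downlinked: May 11, 2018 − 46 days = Mar 26, 2018.
The image is captured: Mar 26, 2018 − 27 days = Feb 27, 2018.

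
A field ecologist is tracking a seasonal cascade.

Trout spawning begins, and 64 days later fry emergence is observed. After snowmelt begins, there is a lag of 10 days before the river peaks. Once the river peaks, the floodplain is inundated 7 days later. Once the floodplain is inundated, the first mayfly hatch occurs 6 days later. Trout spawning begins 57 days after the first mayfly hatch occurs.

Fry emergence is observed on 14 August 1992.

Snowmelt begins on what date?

Fry emergence is observed: Aug 14, 1992.
Trout spawning begins: Aug 14, 1992 − 64 days = Jun 11, 1992.
The first mayfly hatch occurs: Jun 11, 1992 − 57 days = Apr 15, 1992.
The floodplain is inundated: Apr 15, 1992 − 6 days = Apr 9, 1992.
The river peaks: Apr 9, 1992 − 7 days = Apr 2, 1992.
Snowmelt begins: Apr 2, 1992 − 10 days = Mar 23, 1992.

23 March 1992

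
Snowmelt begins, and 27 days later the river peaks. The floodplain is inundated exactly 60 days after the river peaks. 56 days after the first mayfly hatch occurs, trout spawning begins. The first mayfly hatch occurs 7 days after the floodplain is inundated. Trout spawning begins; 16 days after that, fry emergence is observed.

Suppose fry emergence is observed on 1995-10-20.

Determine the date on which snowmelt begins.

1995-05-07

Fry emergence is observed: Oct 20, 1995.
Trout spawning begins: Oct 20, 1995 − 16 days = Oct 4, 1995.
The first mayfly hatch occurs: Oct 4, 1995 − 56 days = Aug 9, 1995.
The floodplain is inundated: Aug 9, 1995 − 7 days = Aug 2, 1995.
The river peaks: Aug 2, 1995 − 60 days = Jun 3, 1995.
Snowmelt begins: Jun 3, 1995 − 27 days = May 7, 1995.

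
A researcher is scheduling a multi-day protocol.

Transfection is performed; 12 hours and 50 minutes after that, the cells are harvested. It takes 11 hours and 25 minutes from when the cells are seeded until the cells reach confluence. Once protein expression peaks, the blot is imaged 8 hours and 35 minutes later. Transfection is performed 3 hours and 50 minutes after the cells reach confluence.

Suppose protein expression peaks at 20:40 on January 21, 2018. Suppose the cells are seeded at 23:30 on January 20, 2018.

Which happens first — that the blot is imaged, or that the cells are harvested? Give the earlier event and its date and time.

Protein expression peaks: 20:40 Jan 21, 2018.
The blot is imaged: 20:40 Jan 21, 2018 + 8h35m = 05:15 Jan 22, 2018.
The cells are seeded: 23:30 Jan 20, 2018.
The cells reach confluence: 23:30 Jan 20, 2018 + 11h25m = 10:55 Jan 21, 2018.
Transfection is performed: 10:55 Jan 21, 2018 + 3h50m = 14:45 Jan 21, 2018.
The cells are harvested: 14:45 Jan 21, 2018 + 12h50m = 03:35 Jan 22, 2018.
Comparing: the blot is imaged at 05:15 Jan 22, 2018 vs the cells are harvested at 03:35 Jan 22, 2018. Earlier: the cells are harvested.

The cells are harvested — 03:35 on January 22, 2018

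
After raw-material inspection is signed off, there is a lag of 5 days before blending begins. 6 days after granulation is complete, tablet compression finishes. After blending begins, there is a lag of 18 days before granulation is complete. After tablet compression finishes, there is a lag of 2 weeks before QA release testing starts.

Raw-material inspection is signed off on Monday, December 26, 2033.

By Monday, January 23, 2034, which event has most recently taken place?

Granulation is complete

Raw-material inspection is signed off: Dec 26, 2033.
Blending begins: Dec 26, 2033 + 5 days = Dec 31, 2033.
Granulation is complete: Dec 31, 2033 + 18 days = Jan 18, 2034.
Tablet compression finishes: Jan 18, 2034 + 6 days = Jan 24, 2034.
QA release testing starts: Jan 24, 2034 + 2 weeks = Feb 7, 2034.
Jan 23, 2034 falls between when granulation is complete (Jan 18, 2034) and when tablet compression finishes (Jan 24, 2034).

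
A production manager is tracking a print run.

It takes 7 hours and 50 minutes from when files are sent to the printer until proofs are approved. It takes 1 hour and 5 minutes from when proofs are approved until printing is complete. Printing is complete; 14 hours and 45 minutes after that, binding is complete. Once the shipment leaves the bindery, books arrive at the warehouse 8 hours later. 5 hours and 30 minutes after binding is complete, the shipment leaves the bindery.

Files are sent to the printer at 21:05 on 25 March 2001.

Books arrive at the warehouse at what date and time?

Files are sent to the printer: 21:05 Mar 25, 2001.
Proofs are approved: 21:05 Mar 25, 2001 + 7h50m = 04:55 Mar 26, 2001.
Printing is complete: 04:55 Mar 26, 2001 + 1h05m = 06:00 Mar 26, 2001.
Binding is complete: 06:00 Mar 26, 2001 + 14h45m = 20:45 Mar 26, 2001.
The shipment leaves the bindery: 20:45 Mar 26, 2001 + 5h30m = 02:15 Mar 27, 2001.
Books arrive at the warehouse: 02:15 Mar 27, 2001 + 8h = 10:15 Mar 27, 2001.

10:15 on 27 March 2001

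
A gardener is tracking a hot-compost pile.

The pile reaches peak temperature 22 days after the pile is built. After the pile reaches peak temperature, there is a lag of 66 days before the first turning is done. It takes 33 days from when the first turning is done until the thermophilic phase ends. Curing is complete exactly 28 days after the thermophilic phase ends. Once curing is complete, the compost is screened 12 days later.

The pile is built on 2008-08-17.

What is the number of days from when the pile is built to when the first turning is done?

Causal path: the pile is built → the pile reaches peak temperature → the first turning is done.
Total delay along the path: 22 + 66 = 88 days.

88 days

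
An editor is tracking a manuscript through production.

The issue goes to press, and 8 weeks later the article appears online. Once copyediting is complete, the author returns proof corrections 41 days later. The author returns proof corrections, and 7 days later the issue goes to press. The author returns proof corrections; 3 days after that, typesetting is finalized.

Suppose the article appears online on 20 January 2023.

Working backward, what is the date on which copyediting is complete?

The article appears online: Jan 20, 2023.
The issue goes to press: Jan 20, 2023 − 8 weeks = Nov 25, 2022.
The author returns proof corrections: Nov 25, 2022 − 7 days = Nov 18, 2022.
Copyediting is complete: Nov 18, 2022 − 41 days = Oct 8, 2022.

8 October 2022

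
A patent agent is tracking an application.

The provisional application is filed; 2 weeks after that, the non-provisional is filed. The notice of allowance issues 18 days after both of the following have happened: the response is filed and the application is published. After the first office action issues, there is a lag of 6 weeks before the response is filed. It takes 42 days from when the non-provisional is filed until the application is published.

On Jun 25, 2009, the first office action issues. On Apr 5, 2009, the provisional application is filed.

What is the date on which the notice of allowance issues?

Aug 24, 2009

The first office action issues: Jun 25, 2009.
The response is filed: Jun 25, 2009 + 6 weeks = Aug 6, 2009.
The provisional application is filed: Apr 5, 2009.
The non-provisional is filed: Apr 5, 2009 + 2 weeks = Apr 19, 2009.
The application is published: Apr 19, 2009 + 42 days = May 31, 2009.
Both prerequisites met — the response is filed (Aug 6, 2009), the application is published (May 31, 2009); the later is Aug 6, 2009.
The notice of allowance issues: Aug 6, 2009 + 18 days = Aug 24, 2009.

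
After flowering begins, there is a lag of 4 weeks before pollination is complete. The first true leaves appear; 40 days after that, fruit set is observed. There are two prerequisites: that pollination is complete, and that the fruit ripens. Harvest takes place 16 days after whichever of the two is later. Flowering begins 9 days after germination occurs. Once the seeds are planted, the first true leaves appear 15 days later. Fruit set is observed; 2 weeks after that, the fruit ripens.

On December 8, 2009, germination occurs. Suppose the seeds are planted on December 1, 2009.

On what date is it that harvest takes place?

February 24, 2010

Germination occurs: Dec 8, 2009.
Flowering begins: Dec 8, 2009 + 9 days = Dec 17, 2009.
Pollination is complete: Dec 17, 2009 + 4 weeks = Jan 14, 2010.
The seeds are planted: Dec 1, 2009.
The first true leaves appear: Dec 1, 2009 + 15 days = Dec 16, 2009.
Fruit set is observed: Dec 16, 2009 + 40 days = Jan 25, 2010.
The fruit ripens: Jan 25, 2010 + 2 weeks = Feb 8, 2010.
Both prerequisites met — pollination is complete (Jan 14, 2010), the fruit ripens (Feb 8, 2010); the later is Feb 8, 2010.
Harvest takes place: Feb 8, 2010 + 16 days = Feb 24, 2010.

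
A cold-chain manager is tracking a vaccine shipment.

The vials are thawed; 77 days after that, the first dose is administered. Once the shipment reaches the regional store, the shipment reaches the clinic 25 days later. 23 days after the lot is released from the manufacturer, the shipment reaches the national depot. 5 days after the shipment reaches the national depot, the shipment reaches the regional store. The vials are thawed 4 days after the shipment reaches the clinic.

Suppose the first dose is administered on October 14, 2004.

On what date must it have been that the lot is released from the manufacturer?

June 2, 2004

The first dose is administered: Oct 14, 2004.
The vials are thawed: Oct 14, 2004 − 77 days = Jul 29, 2004.
The shipment reaches the clinic: Jul 29, 2004 − 4 days = Jul 25, 2004.
The shipment reaches the regional store: Jul 25, 2004 − 25 days = Jun 30, 2004.
The shipment reaches the national depot: Jun 30, 2004 − 5 days = Jun 25, 2004.
The lot is released from the manufacturer: Jun 25, 2004 − 23 days = Jun 2, 2004.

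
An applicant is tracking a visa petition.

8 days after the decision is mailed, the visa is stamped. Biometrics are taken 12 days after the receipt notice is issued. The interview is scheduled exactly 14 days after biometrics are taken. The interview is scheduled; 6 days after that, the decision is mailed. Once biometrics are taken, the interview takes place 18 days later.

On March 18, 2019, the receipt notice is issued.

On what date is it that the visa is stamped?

April 27, 2019

The receipt notice is issued: Mar 18, 2019.
Biometrics are taken: Mar 18, 2019 + 12 days = Mar 30, 2019.
The interview is scheduled: Mar 30, 2019 + 14 days = Apr 13, 2019.
The decision is mailed: Apr 13, 2019 + 6 days = Apr 19, 2019.
The visa is stamped: Apr 19, 2019 + 8 days = Apr 27, 2019.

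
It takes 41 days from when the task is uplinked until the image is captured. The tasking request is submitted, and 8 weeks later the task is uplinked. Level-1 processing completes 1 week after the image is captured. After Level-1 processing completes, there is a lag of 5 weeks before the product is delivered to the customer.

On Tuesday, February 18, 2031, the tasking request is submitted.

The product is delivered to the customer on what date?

The tasking request is submitted: Feb 18, 2031.
The task is uplinked: Feb 18, 2031 + 8 weeks = Apr 15, 2031.
The image is captured: Apr 15, 2031 + 41 days = May 26, 2031.
Level-1 processing completes: May 26, 2031 + 1 week = Jun 2, 2031.
The product is delivered to the customer: Jun 2, 2031 + 5 weeks = Jul 7, 2031.

Monday, July 7, 2031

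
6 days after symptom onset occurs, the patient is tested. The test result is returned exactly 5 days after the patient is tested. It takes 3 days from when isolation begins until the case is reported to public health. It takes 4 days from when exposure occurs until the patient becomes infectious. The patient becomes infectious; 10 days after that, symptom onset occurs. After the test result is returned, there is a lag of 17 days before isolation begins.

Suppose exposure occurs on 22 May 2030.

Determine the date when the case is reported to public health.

Exposure occurs: May 22, 2030.
The patient becomes infectious: May 22, 2030 + 4 days = May 26, 2030.
Symptom onset occurs: May 26, 2030 + 10 days = Jun 5, 2030.
The patient is tested: Jun 5, 2030 + 6 days = Jun 11, 2030.
The test result is returned: Jun 11, 2030 + 5 days = Jun 16, 2030.
Isolation begins: Jun 16, 2030 + 17 days = Jul 3, 2030.
The case is reported to public health: Jul 3, 2030 + 3 days = Jul 6, 2030.

6 July 2030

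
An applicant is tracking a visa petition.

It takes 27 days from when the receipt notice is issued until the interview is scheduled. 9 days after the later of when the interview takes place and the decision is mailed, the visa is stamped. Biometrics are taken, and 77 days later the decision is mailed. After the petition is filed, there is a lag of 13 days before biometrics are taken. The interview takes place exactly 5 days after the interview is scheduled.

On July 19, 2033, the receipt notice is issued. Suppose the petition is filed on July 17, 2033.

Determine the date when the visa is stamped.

October 24, 2033

The receipt notice is issued: Jul 19, 2033.
The interview is scheduled: Jul 19, 2033 + 27 days = Aug 15, 2033.
The interview takes place: Aug 15, 2033 + 5 days = Aug 20, 2033.
The petition is filed: Jul 17, 2033.
Biometrics are taken: Jul 17, 2033 + 13 days = Jul 30, 2033.
The decision is mailed: Jul 30, 2033 + 77 days = Oct 15, 2033.
Both prerequisites met — the interview takes place (Aug 20, 2033), the decision is mailed (Oct 15, 2033); the later is Oct 15, 2033.
The visa is stamped: Oct 15, 2033 + 9 days = Oct 24, 2033.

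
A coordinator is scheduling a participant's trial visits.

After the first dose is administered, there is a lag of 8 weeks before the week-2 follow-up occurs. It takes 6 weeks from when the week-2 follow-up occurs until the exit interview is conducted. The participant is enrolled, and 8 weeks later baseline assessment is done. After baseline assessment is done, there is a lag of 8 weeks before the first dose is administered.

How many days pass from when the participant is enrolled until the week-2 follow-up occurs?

Causal path: the participant is enrolled → baseline assessment is done → the first dose is administered → the week-2 follow-up occurs.
Total delay along the path: 8 + 8 + 8 weeks = 24 weeks = 168 days.

168 days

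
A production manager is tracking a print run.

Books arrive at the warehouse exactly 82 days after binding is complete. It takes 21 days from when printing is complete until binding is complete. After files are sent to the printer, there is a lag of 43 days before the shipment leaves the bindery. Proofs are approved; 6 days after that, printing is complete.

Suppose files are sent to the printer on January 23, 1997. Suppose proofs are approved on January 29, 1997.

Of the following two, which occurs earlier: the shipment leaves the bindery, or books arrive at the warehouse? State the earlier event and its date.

Files are sent to the printer: Jan 23, 1997.
The shipment leaves the bindery: Jan 23, 1997 + 43 days = Mar 7, 1997.
Proofs are approved: Jan 29, 1997.
Printing is complete: Jan 29, 1997 + 6 days = Feb 4, 1997.
Binding is complete: Feb 4, 1997 + 21 days = Feb 25, 1997.
Books arrive at the warehouse: Feb 25, 1997 + 82 days = May 18, 1997.
Comparing: the shipment leaves the bindery on Mar 7, 1997 vs books arrive at the warehouse on May 18, 1997. Earlier: the shipment leaves the bindery.

The shipment leaves the bindery — March 7, 1997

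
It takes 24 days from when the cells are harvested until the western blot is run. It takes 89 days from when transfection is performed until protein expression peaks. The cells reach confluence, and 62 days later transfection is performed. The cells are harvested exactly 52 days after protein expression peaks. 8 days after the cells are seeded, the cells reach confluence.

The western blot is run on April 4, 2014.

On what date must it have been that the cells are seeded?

The western blot is run: Apr 4, 2014.
The cells are harvested: Apr 4, 2014 − 24 days = Mar 11, 2014.
Protein expression peaks: Mar 11, 2014 − 52 days = Jan 18, 2014.
Transfection is performed: Jan 18, 2014 − 89 days = Oct 21, 2013.
The cells reach confluence: Oct 21, 2013 − 62 days = Aug 20, 2013.
The cells are seeded: Aug 20, 2013 − 8 days = Aug 12, 2013.

August 12, 2013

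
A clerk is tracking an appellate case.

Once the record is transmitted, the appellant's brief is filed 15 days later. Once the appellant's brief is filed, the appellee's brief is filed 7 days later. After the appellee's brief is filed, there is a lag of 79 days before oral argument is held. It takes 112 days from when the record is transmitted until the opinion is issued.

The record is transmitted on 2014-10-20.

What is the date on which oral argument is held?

2015-01-29

The record is transmitted: Oct 20, 2014.
The appellant's brief is filed: Oct 20, 2014 + 15 days = Nov 4, 2014.
The appellee's brief is filed: Nov 4, 2014 + 7 days = Nov 11, 2014.
Oral argument is held: Nov 11, 2014 + 79 days = Jan 29, 2015.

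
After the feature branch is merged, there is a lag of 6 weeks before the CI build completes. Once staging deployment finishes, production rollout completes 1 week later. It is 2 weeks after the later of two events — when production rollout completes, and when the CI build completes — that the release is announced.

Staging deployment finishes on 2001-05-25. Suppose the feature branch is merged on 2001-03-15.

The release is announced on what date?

2001-06-15

Staging deployment finishes: May 25, 2001.
Production rollout completes: May 25, 2001 + 1 week = Jun 1, 2001.
The feature branch is merged: Mar 15, 2001.
The CI build completes: Mar 15, 2001 + 6 weeks = Apr 26, 2001.
Both prerequisites met — production rollout completes (Jun 1, 2001), the CI build completes (Apr 26, 2001); the later is Jun 1, 2001.
The release is announced: Jun 1, 2001 + 2 weeks = Jun 15, 2001.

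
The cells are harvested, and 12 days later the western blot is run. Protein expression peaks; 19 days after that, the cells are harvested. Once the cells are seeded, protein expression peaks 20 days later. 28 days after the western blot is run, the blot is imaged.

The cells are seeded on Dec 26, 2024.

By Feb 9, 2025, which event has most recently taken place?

The cells are seeded: Dec 26, 2024.
Protein expression peaks: Dec 26, 2024 + 20 days = Jan 15, 2025.
The cells are harvested: Jan 15, 2025 + 19 days = Feb 3, 2025.
The western blot is run: Feb 3, 2025 + 12 days = Feb 15, 2025.
The blot is imaged: Feb 15, 2025 + 28 days = Mar 15, 2025.
Feb 9, 2025 falls between when the cells are harvested (Feb 3, 2025) and when the western blot is run (Feb 15, 2025).

The cells are harvested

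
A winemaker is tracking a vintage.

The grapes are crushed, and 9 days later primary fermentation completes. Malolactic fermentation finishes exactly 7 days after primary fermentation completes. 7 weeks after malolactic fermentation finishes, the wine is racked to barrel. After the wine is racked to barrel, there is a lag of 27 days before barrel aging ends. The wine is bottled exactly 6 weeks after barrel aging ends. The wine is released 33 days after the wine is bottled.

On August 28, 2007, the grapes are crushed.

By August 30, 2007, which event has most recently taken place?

The grapes are crushed

The grapes are crushed: Aug 28, 2007.
Primary fermentation completes: Aug 28, 2007 + 9 days = Sep 6, 2007.
Malolactic fermentation finishes: Sep 6, 2007 + 7 days = Sep 13, 2007.
The wine is racked to barrel: Sep 13, 2007 + 7 weeks = Nov 1, 2007.
Barrel aging ends: Nov 1, 2007 + 27 days = Nov 28, 2007.
The wine is bottled: Nov 28, 2007 + 6 weeks = Jan 9, 2008.
The wine is released: Jan 9, 2008 + 33 days = Feb 11, 2008.
Aug 30, 2007 falls between when the grapes are crushed (Aug 28, 2007) and when primary fermentation completes (Sep 6, 2007).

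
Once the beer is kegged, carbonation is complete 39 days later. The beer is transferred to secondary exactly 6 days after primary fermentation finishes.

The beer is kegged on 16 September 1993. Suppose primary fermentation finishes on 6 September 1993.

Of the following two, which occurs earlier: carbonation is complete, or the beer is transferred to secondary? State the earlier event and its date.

The beer is kegged: Sep 16, 1993.
Carbonation is complete: Sep 16, 1993 + 39 days = Oct 25, 1993.
Primary fermentation finishes: Sep 6, 1993.
The beer is transferred to secondary: Sep 6, 1993 + 6 days = Sep 12, 1993.
Comparing: carbonation is complete on Oct 25, 1993 vs the beer is transferred to secondary on Sep 12, 1993. Earlier: the beer is transferred to secondary.

The beer is transferred to secondary — 12 September 1993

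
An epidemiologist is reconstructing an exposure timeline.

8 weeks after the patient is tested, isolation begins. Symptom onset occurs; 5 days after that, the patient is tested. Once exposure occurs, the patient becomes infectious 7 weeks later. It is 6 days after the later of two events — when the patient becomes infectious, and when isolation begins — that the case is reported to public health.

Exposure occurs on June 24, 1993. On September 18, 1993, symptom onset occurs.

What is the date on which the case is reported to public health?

Exposure occurs: Jun 24, 1993.
The patient becomes infectious: Jun 24, 1993 + 7 weeks = Aug 12, 1993.
Symptom onset occurs: Sep 18, 1993.
The patient is tested: Sep 18, 1993 + 5 days = Sep 23, 1993.
Isolation begins: Sep 23, 1993 + 8 weeks = Nov 18, 1993.
Both prerequisites met — the patient becomes infectious (Aug 12, 1993), isolation begins (Nov 18, 1993); the later is Nov 18, 1993.
The case is reported to public health: Nov 18, 1993 + 6 days = Nov 24, 1993.

November 24, 1993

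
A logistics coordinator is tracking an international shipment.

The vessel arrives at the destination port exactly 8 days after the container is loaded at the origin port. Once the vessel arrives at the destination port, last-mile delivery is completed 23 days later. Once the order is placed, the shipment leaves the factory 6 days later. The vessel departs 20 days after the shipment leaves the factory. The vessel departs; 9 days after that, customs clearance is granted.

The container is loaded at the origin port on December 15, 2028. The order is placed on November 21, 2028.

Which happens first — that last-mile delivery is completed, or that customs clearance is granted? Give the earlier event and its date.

The container is loaded at the origin port: Dec 15, 2028.
The vessel arrives at the destination port: Dec 15, 2028 + 8 days = Dec 23, 2028.
Last-mile delivery is completed: Dec 23, 2028 + 23 days = Jan 15, 2029.
The order is placed: Nov 21, 2028.
The shipment leaves the factory: Nov 21, 2028 + 6 days = Nov 27, 2028.
The vessel departs: Nov 27, 2028 + 20 days = Dec 17, 2028.
Customs clearance is granted: Dec 17, 2028 + 9 days = Dec 26, 2028.
Comparing: last-mile delivery is completed on Jan 15, 2029 vs customs clearance is granted on Dec 26, 2028. Earlier: customs clearance is granted.

Customs clearance is granted — December 26, 2028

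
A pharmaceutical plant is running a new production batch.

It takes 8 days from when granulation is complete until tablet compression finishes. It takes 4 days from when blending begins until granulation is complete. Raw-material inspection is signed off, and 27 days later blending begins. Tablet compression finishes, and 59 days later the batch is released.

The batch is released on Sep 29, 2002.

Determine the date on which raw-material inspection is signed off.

The batch is released: Sep 29, 2002.
Tablet compression finishes: Sep 29, 2002 − 59 days = Aug 1, 2002.
Granulation is complete: Aug 1, 2002 − 8 days = Jul 24, 2002.
Blending begins: Jul 24, 2002 − 4 days = Jul 20, 2002.
Raw-material inspection is signed off: Jul 20, 2002 − 27 days = Jun 23, 2002.

Jun 23, 2002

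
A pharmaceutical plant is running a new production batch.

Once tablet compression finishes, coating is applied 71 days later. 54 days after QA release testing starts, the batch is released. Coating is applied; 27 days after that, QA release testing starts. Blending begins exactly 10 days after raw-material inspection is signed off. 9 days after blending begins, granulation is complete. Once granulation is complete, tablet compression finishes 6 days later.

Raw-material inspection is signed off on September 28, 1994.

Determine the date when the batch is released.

Raw-material inspection is signed off: Sep 28, 1994.
Blending begins: Sep 28, 1994 + 10 days = Oct 8, 1994.
Granulation is complete: Oct 8, 1994 + 9 days = Oct 17, 1994.
Tablet compression finishes: Oct 17, 1994 + 6 days = Oct 23, 1994.
Coating is applied: Oct 23, 1994 + 71 days = Jan 2, 1995.
QA release testing starts: Jan 2, 1995 + 27 days = Jan 29, 1995.
The batch is released: Jan 29, 1995 + 54 days = Mar 24, 1995.

March 24, 1995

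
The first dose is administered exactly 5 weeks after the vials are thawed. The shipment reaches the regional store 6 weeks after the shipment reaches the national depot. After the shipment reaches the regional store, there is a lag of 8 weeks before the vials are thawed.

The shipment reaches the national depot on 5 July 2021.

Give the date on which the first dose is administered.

15 November 2021

The shipment reaches the national depot: Jul 5, 2021.
The shipment reaches the regional store: Jul 5, 2021 + 6 weeks = Aug 16, 2021.
The vials are thawed: Aug 16, 2021 + 8 weeks = Oct 11, 2021.
The first dose is administered: Oct 11, 2021 + 5 weeks = Nov 15, 2021.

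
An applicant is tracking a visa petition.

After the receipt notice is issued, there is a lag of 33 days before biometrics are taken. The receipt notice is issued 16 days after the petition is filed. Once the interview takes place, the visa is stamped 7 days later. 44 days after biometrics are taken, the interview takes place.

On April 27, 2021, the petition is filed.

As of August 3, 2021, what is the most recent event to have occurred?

The petition is filed: Apr 27, 2021.
The receipt notice is issued: Apr 27, 2021 + 16 days = May 13, 2021.
Biometrics are taken: May 13, 2021 + 33 days = Jun 15, 2021.
The interview takes place: Jun 15, 2021 + 44 days = Jul 29, 2021.
The visa is stamped: Jul 29, 2021 + 7 days = Aug 5, 2021.
Aug 3, 2021 falls between when the interview takes place (Jul 29, 2021) and when the visa is stamped (Aug 5, 2021).

The interview takes place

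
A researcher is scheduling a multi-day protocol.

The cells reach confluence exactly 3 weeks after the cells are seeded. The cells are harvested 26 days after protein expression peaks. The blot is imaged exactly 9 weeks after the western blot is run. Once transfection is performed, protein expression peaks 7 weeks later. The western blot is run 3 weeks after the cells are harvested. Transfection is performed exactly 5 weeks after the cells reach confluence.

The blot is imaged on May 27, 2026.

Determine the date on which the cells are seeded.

The blot is imaged: May 27, 2026.
The western blot is run: May 27, 2026 − 9 weeks = Mar 25, 2026.
The cells are harvested: Mar 25, 2026 − 3 weeks = Mar 4, 2026.
Protein expression peaks: Mar 4, 2026 − 26 days = Feb 6, 2026.
Transfection is performed: Feb 6, 2026 − 7 weeks = Dec 19, 2025.
The cells reach confluence: Dec 19, 2025 − 5 weeks = Nov 14, 2025.
The cells are seeded: Nov 14, 2025 − 3 weeks = Oct 24, 2025.

October 24, 2025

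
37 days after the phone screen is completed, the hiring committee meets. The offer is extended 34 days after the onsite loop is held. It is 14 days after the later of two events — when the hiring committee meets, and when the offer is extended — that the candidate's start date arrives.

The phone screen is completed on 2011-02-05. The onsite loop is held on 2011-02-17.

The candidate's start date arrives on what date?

2011-04-06

The phone screen is completed: Feb 5, 2011.
The hiring committee meets: Feb 5, 2011 + 37 days = Mar 14, 2011.
The onsite loop is held: Feb 17, 2011.
The offer is extended: Feb 17, 2011 + 34 days = Mar 23, 2011.
Both prerequisites met — the hiring committee meets (Mar 14, 2011), the offer is extended (Mar 23, 2011); the later is Mar 23, 2011.
The candidate's start date arrives: Mar 23, 2011 + 14 days = Apr 6, 2011.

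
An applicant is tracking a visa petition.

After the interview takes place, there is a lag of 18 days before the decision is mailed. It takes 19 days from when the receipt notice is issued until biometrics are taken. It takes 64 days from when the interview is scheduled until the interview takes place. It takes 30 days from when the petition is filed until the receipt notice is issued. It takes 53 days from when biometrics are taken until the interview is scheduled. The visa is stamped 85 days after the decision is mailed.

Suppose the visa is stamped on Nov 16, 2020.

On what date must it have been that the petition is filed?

The visa is stamped: Nov 16, 2020.
The decision is mailed: Nov 16, 2020 − 85 days = Aug 23, 2020.
The interview takes place: Aug 23, 2020 − 18 days = Aug 5, 2020.
The interview is scheduled: Aug 5, 2020 − 64 days = Jun 2, 2020.
Biometrics are taken: Jun 2, 2020 − 53 days = Apr 10, 2020.
The receipt notice is issued: Apr 10, 2020 − 19 days = Mar 22, 2020.
The petition is filed: Mar 22, 2020 − 30 days = Feb 21, 2020.

Feb 21, 2020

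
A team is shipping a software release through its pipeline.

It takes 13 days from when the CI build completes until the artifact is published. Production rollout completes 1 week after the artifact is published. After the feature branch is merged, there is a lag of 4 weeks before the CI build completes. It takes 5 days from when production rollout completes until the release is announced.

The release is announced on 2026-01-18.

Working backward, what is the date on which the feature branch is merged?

The release is announced: Jan 18, 2026.
Production rollout completes: Jan 18, 2026 − 5 days = Jan 13, 2026.
The artifact is published: Jan 13, 2026 − 1 week = Jan 6, 2026.
The CI build completes: Jan 6, 2026 − 13 days = Dec 24, 2025.
The feature branch is merged: Dec 24, 2025 − 4 weeks = Nov 26, 2025.

2025-11-26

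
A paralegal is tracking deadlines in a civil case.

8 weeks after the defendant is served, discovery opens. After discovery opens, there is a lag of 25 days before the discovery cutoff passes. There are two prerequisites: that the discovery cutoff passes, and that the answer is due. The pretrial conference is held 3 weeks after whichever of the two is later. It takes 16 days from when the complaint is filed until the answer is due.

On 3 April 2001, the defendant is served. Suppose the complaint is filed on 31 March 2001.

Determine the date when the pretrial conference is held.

14 July 2001

The defendant is served: Apr 3, 2001.
Discovery opens: Apr 3, 2001 + 8 weeks = May 29, 2001.
The discovery cutoff passes: May 29, 2001 + 25 days = Jun 23, 2001.
The complaint is filed: Mar 31, 2001.
The answer is due: Mar 31, 2001 + 16 days = Apr 16, 2001.
Both prerequisites met — the discovery cutoff passes (Jun 23, 2001), the answer is due (Apr 16, 2001); the later is Jun 23, 2001.
The pretrial conference is held: Jun 23, 2001 + 3 weeks = Jul 14, 2001.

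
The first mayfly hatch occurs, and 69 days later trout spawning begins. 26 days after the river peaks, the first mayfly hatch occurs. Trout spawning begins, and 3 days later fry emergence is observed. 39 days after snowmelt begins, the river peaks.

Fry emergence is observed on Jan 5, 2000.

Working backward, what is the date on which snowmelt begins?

Fry emergence is observed: Jan 5, 2000.
Trout spawning begins: Jan 5, 2000 − 3 days = Jan 2, 2000.
The first mayfly hatch occurs: Jan 2, 2000 − 69 days = Oct 25, 1999.
The river peaks: Oct 25, 1999 − 26 days = Sep 29, 1999.
Snowmelt begins: Sep 29, 1999 − 39 days = Aug 21, 1999.

Aug 21, 1999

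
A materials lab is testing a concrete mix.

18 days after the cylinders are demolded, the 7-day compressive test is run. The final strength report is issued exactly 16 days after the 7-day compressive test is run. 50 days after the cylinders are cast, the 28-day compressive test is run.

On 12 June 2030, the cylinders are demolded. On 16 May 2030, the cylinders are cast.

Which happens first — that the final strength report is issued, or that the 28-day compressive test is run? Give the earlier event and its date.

The 28-day compressive test is run — 5 July 2030

The cylinders are demolded: Jun 12, 2030.
The 7-day compressive test is run: Jun 12, 2030 + 18 days = Jun 30, 2030.
The final strength report is issued: Jun 30, 2030 + 16 days = Jul 16, 2030.
The cylinders are cast: May 16, 2030.
The 28-day compressive test is run: May 16, 2030 + 50 days = Jul 5, 2030.
Comparing: the final strength report is issued on Jul 16, 2030 vs the 28-day compressive test is run on Jul 5, 2030. Earlier: the 28-day compressive test is run.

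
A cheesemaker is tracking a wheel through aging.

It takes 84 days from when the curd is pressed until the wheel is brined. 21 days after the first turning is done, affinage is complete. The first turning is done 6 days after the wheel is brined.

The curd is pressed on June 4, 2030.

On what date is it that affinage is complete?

The curd is pressed: Jun 4, 2030.
The wheel is brined: Jun 4, 2030 + 84 days = Aug 27, 2030.
The first turning is done: Aug 27, 2030 + 6 days = Sep 2, 2030.
Affinage is complete: Sep 2, 2030 + 21 days = Sep 23, 2030.

September 23, 2030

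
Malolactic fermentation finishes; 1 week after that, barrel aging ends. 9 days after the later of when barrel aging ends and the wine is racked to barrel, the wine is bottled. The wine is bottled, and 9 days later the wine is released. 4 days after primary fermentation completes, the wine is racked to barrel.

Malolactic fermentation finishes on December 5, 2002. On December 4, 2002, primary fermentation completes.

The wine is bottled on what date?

December 21, 2002

Malolactic fermentation finishes: Dec 5, 2002.
Barrel aging ends: Dec 5, 2002 + 1 week = Dec 12, 2002.
Primary fermentation completes: Dec 4, 2002.
The wine is racked to barrel: Dec 4, 2002 + 4 days = Dec 8, 2002.
Both prerequisites met — barrel aging ends (Dec 12, 2002), the wine is racked to barrel (Dec 8, 2002); the later is Dec 12, 2002.
The wine is bottled: Dec 12, 2002 + 9 days = Dec 21, 2002.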